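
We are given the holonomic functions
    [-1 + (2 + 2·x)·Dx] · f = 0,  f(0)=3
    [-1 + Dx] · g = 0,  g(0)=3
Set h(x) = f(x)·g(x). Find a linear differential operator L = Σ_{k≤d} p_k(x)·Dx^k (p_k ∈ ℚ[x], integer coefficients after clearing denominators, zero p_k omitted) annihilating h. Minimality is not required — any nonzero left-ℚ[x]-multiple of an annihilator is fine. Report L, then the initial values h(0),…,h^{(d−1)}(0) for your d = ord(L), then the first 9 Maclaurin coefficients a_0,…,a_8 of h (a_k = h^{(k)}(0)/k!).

L = (-3 - 2·x) + (2 + 2·x)·Dx  (order 1).
h: a_k = 9, 27/2, 63/8, 51/16, 99/128, 321/1280, -89/5120, 3369/71680, -39551/1146880, …
ICs: h(0) = 9.

f: a_k = 3, 3/2, -3/8, 3/16, -15/128, 21/256, -63/1024, 99/2048, -1287/32768, …
g: a_k = 3, 3, 3/2, 1/2, 1/8, 1/40, 1/240, 1/1680, 1/13440, …
h₀=f·g: eliminate ⇒ L₀, order ≤ 1·1.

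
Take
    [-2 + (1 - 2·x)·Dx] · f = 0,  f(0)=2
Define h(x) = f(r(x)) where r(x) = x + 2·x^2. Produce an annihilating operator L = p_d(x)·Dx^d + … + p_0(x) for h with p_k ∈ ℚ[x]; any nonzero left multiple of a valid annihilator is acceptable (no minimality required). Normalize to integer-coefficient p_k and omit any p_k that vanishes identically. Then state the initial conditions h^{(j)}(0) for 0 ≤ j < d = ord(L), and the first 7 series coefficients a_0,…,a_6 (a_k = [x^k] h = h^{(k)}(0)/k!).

f: a_k = 2, 4, 8, 16, 32, 64, 128, …
Change of var in L_f (x↦r) gives L₀.
L = (2 + 8·x) + (-1 + 2·x + 4·x^2)·Dx  (order 1).
h: a_k = 2, 4, 16, 48, 160, 512, 1664, …
ICs: h(0) = 2.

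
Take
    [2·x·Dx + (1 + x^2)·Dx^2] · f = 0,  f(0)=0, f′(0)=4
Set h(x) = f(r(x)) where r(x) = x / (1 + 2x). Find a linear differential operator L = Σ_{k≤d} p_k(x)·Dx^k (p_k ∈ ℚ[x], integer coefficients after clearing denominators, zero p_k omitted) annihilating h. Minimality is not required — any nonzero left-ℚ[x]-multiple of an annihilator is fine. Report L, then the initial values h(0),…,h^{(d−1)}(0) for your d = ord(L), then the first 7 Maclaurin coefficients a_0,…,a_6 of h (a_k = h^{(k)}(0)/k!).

L = (4 + 10·x)·Dx + (1 + 4·x + 5·x^2)·Dx^2  (order 2).
h: a_k = 0, 4, -8, 44/3, -24, 164/5, -88/3, …
ICs: h(0) = 0, h′(0) = 4.

f: a_k = 0, 4, 0, -4/3, 0, 4/5, 0, …
Change of var in L_f (x↦r) gives L₀.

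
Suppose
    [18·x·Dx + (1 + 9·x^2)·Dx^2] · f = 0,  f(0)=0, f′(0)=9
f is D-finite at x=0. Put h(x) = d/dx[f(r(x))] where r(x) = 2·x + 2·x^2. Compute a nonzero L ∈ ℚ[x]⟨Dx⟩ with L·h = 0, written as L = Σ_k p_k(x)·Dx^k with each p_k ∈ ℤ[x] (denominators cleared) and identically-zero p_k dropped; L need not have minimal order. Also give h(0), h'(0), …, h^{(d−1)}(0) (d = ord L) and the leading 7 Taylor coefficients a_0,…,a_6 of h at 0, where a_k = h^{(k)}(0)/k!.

f: a_k = 0, 9, 0, -27, 0, 729/5, 0, …
h₀=f(r): pull back L_f along r ⇒ L₀.
h₀' ⇒ L via d/dx closure of L₀.
L = (-2 + 72·x + 288·x^2 + 432·x^3 + 216·x^4) + (1 + 2·x + 36·x^2 + 144·x^3 + 180·x^4 + 72·x^5)·Dx  (order 1).
h: a_k = 18, 36, -648, -2592, 20088, 138672, -513216, …
ICs: h(0) = 18.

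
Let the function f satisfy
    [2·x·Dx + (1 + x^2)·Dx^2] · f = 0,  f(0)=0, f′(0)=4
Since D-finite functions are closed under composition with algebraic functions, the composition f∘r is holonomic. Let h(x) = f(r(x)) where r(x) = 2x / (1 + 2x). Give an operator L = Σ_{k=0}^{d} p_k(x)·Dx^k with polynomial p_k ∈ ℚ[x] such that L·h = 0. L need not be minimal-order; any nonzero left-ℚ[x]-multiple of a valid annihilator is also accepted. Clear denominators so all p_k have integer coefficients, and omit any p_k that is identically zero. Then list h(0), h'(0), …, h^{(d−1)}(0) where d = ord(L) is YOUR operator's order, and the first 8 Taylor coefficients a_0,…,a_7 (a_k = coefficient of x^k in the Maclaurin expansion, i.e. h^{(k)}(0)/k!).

f: a_k = 0, 4, 0, -4/3, 0, 4/5, 0, -4/7, …
L₀ from L_f via x↦r, Dx↦r'^{-1}Dx.
L = (4 + 16·x)·Dx + (1 + 4·x + 8·x^2)·Dx^2  (order 2).
h: a_k = 0, 8, -16, 64/3, 0, -512/5, 1024/3, -4096/7, …
ICs: h(0) = 0, h′(0) = 8.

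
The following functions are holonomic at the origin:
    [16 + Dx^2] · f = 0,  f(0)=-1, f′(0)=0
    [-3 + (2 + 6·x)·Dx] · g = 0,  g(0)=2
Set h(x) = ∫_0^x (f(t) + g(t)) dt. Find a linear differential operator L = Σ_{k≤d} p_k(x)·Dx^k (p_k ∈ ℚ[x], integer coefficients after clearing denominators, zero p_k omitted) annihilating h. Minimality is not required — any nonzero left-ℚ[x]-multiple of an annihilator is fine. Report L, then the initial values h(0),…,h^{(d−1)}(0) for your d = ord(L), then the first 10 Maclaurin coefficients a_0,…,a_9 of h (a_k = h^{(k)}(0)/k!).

L = (-4368 - 18432·x - 27648·x^2)·Dx + (1760 + 17568·x + 55296·x^2 + 55296·x^3)·Dx^2 + (-273 - 1152·x - 1728·x^2)·Dx^3 + (110 + 1098·x + 3456·x^2 + 3456·x^3)·Dx^4  (order 4).
h: a_k = 0, 1, 3/2, 23/12, 27/32, -3263/960, 567/256, -557833/161280, 72171/8192, -895009343/46448640, …
ICs: h(0) = 0, h′(0) = 1, h′′(0) = 3, h′′′(0) = 23/2.

f: a_k = -1, 0, 8, 0, -32/3, 0, 256/45, 0, -512/315, 0, …
g: a_k = 2, 3, -9/4, 27/8, -405/64, 1701/128, -15309/512, 72171/1024, -2814669/16384, 14073345/32768, …
h₀=f+g: left-lcm gives L₀, ord ≤ 3.
∫: right-multiply L₀ by Dx.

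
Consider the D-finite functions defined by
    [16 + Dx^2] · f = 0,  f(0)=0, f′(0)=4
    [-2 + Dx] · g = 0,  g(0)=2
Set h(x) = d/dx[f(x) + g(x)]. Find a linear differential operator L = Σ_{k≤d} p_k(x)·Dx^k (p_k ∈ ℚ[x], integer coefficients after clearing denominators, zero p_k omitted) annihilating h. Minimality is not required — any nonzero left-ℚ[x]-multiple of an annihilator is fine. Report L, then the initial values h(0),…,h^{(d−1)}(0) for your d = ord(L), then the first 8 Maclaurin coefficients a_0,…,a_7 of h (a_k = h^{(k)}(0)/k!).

f: a_k = 0, 4, 0, -32/3, 0, 128/15, 0, -1024/315, …
g: a_k = 2, 4, 4, 8/3, 4/3, 8/15, 8/45, 16/315, …
Weyl lclm of L_f,L_g ⇒ L₀ (ord ≤ 3).
h₀' ⇒ L via d/dx closure of L₀.
L = 32 - 16·Dx + 2·Dx^2 - Dx^3  (order 3).
h: a_k = 8, 8, -24, 16/3, 136/3, 16/15, -112/5, 32/315, …
ICs: h(0) = 8, h′(0) = 8, h′′(0) = -48.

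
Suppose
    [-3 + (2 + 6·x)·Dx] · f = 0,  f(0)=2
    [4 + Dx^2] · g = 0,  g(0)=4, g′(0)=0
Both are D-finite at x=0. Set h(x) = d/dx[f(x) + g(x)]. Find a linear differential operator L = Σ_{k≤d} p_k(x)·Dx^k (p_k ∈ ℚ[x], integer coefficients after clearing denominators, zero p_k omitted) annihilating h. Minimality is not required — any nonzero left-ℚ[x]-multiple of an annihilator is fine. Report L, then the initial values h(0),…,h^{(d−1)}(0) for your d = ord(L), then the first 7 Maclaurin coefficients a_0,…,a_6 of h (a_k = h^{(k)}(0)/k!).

f: a_k = 2, 3, -9/4, 27/8, -405/64, 1701/128, -15309/512, …
g: a_k = 4, 0, -8, 0, 8/3, 0, -16/45, …
Weyl lclm of L_f,L_g ⇒ L₀ (ord ≤ 3).
Derive L from L₀ (diff closure).
L = (-1812 - 1152·x - 1728·x^2) + (-344 - 1800·x - 3456·x^2 - 3456·x^3)·Dx + (-453 - 288·x - 432·x^2)·Dx^2 + (-86 - 450·x - 864·x^2 - 864·x^3)·Dx^3  (order 3).
h: a_k = 3, -41/2, 81/8, -703/48, 8505/128, -697097/3840, 505197/1024, …
ICs: h(0) = 3, h′(0) = -41/2, h′′(0) = 81/4.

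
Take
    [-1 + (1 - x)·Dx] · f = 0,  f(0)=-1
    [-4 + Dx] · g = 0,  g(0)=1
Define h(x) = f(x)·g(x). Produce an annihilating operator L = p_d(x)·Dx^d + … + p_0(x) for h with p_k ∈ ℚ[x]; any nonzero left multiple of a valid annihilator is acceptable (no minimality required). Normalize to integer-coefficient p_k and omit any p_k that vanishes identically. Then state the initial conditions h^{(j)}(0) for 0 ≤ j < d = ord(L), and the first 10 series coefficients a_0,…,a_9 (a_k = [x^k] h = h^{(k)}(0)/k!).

L = (5 - 4·x) + (-1 + x)·Dx  (order 1).
h: a_k = -1, -5, -13, -71/3, -103/3, -643/15, -437/9, -16319/315, -16831/315, -153527/2835, …
ICs: h(0) = -1.

f: a_k = -1, -1, -1, -1, -1, -1, -1, -1, -1, -1, …
g: a_k = 1, 4, 8, 32/3, 32/3, 128/15, 256/45, 1024/315, 512/315, 2048/2835, …
Sym-product of L_f,L_g gives L₀ (≤ ord 1).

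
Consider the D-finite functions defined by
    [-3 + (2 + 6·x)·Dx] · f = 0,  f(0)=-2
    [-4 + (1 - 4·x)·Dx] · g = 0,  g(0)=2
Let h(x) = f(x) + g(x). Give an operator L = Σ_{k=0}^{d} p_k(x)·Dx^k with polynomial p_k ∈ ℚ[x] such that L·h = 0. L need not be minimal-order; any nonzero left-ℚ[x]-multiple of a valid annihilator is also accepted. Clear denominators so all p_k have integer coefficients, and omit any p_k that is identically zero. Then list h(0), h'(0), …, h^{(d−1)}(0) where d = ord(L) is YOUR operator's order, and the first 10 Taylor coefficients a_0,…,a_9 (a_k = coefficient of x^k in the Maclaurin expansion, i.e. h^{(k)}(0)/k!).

f: a_k = -2, -3, 9/4, -27/8, 405/64, -1701/128, 15309/512, -72171/1024, 2814669/16384, -14073345/32768, …
g: a_k = 2, 8, 32, 128, 512, 2048, 8192, 32768, 131072, 524288, …
L₀ := lclm(L_f,L_g); ord L₀ ≤ 1+1.
L = (228 + 432·x) + (-137 - 696·x - 1296·x^2)·Dx + (10 + 62·x - 192·x^2 - 864·x^3)·Dx^2  (order 2).
h: a_k = 0, 5, 137/4, 997/8, 33173/64, 260443/128, 4209613/512, 33482261/1024, 2150298317/16384, 17165795839/32768, …
ICs: h(0) = 0, h′(0) = 5.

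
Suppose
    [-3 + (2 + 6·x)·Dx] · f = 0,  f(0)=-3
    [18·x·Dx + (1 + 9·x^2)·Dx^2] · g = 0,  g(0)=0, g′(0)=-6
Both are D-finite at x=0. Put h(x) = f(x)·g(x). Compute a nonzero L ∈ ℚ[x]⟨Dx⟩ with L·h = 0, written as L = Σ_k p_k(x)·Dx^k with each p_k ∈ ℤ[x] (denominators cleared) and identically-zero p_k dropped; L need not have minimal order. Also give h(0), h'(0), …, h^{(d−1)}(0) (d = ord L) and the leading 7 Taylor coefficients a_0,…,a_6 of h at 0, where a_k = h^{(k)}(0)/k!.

f: a_k = -3, -9/2, 27/8, -81/16, 1215/128, -5103/256, 45927/1024, …
g: a_k = 0, -6, 0, 18, 0, -486/5, 0, …
Product ⇒ symmetric product L₀, ord ≤ 2.
L = (27 - 108·x - 81·x^2) + (-12 + 36·x + 324·x^2 + 324·x^3)·Dx + (4 + 24·x + 72·x^2 + 216·x^3 + 324·x^4)·Dx^2  (order 2).
h: a_k = 0, 18, 27, -297/4, -405/8, 94527/320, 298161/640, …
ICs: h(0) = 0, h′(0) = 18.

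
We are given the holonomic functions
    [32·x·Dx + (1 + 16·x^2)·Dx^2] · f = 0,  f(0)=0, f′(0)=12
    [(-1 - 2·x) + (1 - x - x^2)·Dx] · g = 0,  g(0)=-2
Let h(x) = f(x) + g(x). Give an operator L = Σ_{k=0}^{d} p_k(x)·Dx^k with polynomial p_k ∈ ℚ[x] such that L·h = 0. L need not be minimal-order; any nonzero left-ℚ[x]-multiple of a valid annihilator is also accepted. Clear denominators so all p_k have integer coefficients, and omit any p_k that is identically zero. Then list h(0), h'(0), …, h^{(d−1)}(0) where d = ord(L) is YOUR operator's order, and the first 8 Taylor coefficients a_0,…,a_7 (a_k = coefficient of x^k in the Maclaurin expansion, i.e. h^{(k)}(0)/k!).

L = (64 - 256·x - 3904·x^2 - 6912·x^3 - 9696·x^4 - 1536·x^6)·Dx + (-25 - 24·x + 542·x^2 - 780·x^3 - 6800·x^4 - 6560·x^5 - 768·x^6 - 1536·x^7)·Dx^2 + (2 + 17·x + 62·x^2 + 202·x^3 + 445·x^4 - 1136·x^5 - 576·x^6 - 256·x^7 - 256·x^8)·Dx^3  (order 3).
h: a_k = -2, 10, -4, -70, -10, 2992/5, -26, -49446/7, …
ICs: h(0) = -2, h′(0) = 10, h′′(0) = -8.

f: a_k = 0, 12, 0, -64, 0, 3072/5, 0, -49152/7, …
g: a_k = -2, -2, -4, -6, -10, -16, -26, -42, …
f+g: L₀ = lclm(L_f,L_g), ord ≤ 2+1.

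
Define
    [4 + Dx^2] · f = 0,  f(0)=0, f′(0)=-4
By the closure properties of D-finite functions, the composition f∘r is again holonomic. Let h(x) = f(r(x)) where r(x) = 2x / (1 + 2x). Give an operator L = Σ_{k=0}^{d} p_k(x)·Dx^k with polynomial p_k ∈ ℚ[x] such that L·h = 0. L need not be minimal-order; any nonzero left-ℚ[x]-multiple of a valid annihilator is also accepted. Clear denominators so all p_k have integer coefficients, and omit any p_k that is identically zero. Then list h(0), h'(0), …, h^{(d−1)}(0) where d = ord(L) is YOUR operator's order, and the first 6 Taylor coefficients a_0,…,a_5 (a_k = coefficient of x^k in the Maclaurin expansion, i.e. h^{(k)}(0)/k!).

f: a_k = 0, -4, 0, 8/3, 0, -8/15, …
h₀=f(r): pull back L_f along r ⇒ L₀.
L = 16 + (4 + 24·x + 48·x^2 + 32·x^3)·Dx + (1 + 8·x + 24·x^2 + 32·x^3 + 16·x^4)·Dx^2  (order 2).
h: a_k = 0, -8, 16, -32/3, -64, 5504/15, …
ICs: h(0) = 0, h′(0) = -8.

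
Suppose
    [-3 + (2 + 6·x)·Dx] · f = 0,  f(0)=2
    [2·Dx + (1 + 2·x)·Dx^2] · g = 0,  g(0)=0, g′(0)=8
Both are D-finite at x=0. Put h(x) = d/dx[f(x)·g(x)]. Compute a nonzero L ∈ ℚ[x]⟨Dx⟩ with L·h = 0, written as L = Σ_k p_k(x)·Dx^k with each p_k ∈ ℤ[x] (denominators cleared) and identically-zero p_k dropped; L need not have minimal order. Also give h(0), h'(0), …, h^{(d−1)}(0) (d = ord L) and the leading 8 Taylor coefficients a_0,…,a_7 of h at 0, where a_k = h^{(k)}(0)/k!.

f: a_k = 2, 3, -9/4, 27/8, -405/64, 1701/128, -15309/512, 72171/1024, …
g: a_k = 0, 8, -8, 32/3, -16, 128/5, -128/3, 512/7, …
Product ⇒ symmetric product L₀, ord ≤ 2.
h=h₀': d/dx-closure on L₀ ⇒ L.
L = (39 + 180·x + 108·x^2) + (116 + 756·x + 1512·x^2 + 864·x^3)·Dx + (20 + 184·x + 612·x^2 + 864·x^3 + 432·x^4)·Dx^2  (order 2).
h: a_k = 16, 16, -62, 180, -3937/8, 52897/40, -1134179/320, 5339567/560, …
ICs: h(0) = 16, h′(0) = 16.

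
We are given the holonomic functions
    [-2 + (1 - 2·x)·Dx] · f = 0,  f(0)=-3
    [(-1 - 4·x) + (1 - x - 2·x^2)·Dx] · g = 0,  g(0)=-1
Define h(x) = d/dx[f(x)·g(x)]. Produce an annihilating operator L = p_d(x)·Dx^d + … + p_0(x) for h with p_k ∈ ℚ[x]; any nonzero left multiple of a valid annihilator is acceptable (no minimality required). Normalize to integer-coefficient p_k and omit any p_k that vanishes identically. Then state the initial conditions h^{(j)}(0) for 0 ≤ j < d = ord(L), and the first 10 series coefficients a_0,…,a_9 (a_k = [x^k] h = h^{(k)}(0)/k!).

f: a_k = -3, -6, -12, -24, -48, -96, -192, -384, -768, -1536, …
g: a_k = -1, -1, -3, -5, -11, -21, -43, -85, -171, -341, …
h₀=f·g: eliminate ⇒ L₀, order ≤ 1·1.
Differentiate: ansatz ord ≤ ord L₀ ⇒ L.
L = (6 + 16·x + 16·x^2) + (-1 - x + 4·x^2 + 4·x^3)·Dx  (order 1).
h: a_k = 9, 54, 207, 684, 2025, 5634, 14931, 38232, 95229, 232110, …
ICs: h(0) = 9.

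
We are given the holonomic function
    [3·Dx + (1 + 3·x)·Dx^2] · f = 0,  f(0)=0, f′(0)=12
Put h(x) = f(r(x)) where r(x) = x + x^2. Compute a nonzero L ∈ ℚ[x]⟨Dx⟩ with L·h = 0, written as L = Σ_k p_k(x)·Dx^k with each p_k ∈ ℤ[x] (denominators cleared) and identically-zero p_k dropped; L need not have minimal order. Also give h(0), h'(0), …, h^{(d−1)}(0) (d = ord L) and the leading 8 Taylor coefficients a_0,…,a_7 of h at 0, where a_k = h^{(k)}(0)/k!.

L = (1 + 6·x + 6·x^2)·Dx + (1 + 5·x + 9·x^2 + 6·x^3)·Dx^2  (order 2).
h: a_k = 0, 12, -6, 0, 9, -108/5, 36, -324/7, …
ICs: h(0) = 0, h′(0) = 12.

f: a_k = 0, 12, -18, 36, -81, 972/5, -486, 8748/7, …
Change of var in L_f (x↦r) gives L₀.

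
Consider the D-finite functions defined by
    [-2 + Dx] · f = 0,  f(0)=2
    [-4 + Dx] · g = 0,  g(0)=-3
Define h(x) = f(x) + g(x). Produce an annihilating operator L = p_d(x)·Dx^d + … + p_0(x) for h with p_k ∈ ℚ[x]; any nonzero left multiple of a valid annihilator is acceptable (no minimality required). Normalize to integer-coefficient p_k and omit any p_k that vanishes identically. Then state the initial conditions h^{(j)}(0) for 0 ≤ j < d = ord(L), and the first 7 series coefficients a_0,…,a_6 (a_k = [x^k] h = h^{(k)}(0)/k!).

L = 8 - 6·Dx + Dx^2  (order 2).
h: a_k = -1, -8, -20, -88/3, -92/3, -376/15, -152/9, …
ICs: h(0) = -1, h′(0) = -8.

f: a_k = 2, 4, 4, 8/3, 4/3, 8/15, 8/45, …
g: a_k = -3, -12, -24, -32, -32, -128/5, -256/15, …
Weyl lclm of L_f,L_g ⇒ L₀ (ord ≤ 2).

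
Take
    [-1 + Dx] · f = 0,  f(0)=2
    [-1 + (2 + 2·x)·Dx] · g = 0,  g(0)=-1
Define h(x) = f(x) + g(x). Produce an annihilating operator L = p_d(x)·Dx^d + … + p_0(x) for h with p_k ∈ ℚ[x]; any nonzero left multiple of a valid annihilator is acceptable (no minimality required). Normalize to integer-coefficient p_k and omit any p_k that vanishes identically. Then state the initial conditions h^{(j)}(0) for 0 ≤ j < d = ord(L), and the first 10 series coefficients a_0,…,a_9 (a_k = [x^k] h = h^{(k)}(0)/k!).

L = (3 + 2·x) + (-5 - 8·x - 4·x^2)·Dx + (2 + 6·x + 4·x^2)·Dx^2  (order 2).
h: a_k = 1, 3/2, 9/8, 13/48, 47/384, -41/3840, 1073/46080, -10139/645120, 135647/10321920, -2026001/185794560, …
ICs: h(0) = 1, h′(0) = 3/2.

f: a_k = 2, 2, 1, 1/3, 1/12, 1/60, 1/360, 1/2520, 1/20160, 1/181440, …
g: a_k = -1, -1/2, 1/8, -1/16, 5/128, -7/256, 21/1024, -33/2048, 429/32768, -715/65536, …
Sum ⇒ L₀ = lclm(L_f,L_g) in ℚ(x)⟨Dx⟩.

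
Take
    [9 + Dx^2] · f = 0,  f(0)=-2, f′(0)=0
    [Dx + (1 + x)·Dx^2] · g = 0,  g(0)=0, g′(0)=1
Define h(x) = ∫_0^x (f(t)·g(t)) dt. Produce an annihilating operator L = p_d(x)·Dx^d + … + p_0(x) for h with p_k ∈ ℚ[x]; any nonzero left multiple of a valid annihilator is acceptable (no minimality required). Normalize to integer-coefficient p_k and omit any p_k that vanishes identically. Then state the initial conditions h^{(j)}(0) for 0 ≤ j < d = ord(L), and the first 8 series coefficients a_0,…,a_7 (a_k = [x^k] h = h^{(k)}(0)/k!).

f: a_k = -2, 0, 9, 0, -27/4, 0, 81/40, 0, …
g: a_k = 0, 1, -1/2, 1/3, -1/4, 1/5, -1/6, 1/7, …
Product ⇒ symmetric product L₀, ord ≤ 4.
Integrate: L := L₀·Dx.
L = (2493 + 10854·x + 17091·x^2 + 11664·x^3 + 2916·x^4)·Dx + (612 + 1908·x + 1944·x^2 + 648·x^3)·Dx^2 + (592 + 2484·x + 3834·x^2 + 2592·x^3 + 648·x^4)·Dx^3 + (68 + 212·x + 216·x^2 + 72·x^3)·Dx^4 + (35 + 142·x + 215·x^2 + 144·x^3 + 36·x^4)·Dx^5  (order 5).
h: a_k = 0, 0, -1, 1/3, 25/12, -4/5, -83/120, 5/24, …
ICs: h(0) = 0, h′(0) = 0, h′′(0) = -2, h′′′(0) = 2, h′′′′(0) = 50.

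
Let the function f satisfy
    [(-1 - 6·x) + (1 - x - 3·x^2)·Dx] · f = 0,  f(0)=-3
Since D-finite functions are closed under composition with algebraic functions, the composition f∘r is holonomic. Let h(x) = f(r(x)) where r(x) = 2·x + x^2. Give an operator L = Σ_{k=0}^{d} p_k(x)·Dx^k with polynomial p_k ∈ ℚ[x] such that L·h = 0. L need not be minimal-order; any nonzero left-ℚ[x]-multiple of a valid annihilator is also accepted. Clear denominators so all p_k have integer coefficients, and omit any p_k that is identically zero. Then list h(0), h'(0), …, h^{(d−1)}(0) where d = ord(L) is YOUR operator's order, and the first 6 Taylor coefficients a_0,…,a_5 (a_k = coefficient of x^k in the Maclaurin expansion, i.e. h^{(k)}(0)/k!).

L = (2 + 26·x + 36·x^2 + 12·x^3) + (-1 + 2·x + 13·x^2 + 12·x^3 + 3·x^4)·Dx  (order 1).
h: a_k = -3, -6, -51, -216, -1176, -5790, …
ICs: h(0) = -3.

f: a_k = -3, -3, -12, -21, -57, -120, …
h₀=f(r): pull back L_f along r ⇒ L₀.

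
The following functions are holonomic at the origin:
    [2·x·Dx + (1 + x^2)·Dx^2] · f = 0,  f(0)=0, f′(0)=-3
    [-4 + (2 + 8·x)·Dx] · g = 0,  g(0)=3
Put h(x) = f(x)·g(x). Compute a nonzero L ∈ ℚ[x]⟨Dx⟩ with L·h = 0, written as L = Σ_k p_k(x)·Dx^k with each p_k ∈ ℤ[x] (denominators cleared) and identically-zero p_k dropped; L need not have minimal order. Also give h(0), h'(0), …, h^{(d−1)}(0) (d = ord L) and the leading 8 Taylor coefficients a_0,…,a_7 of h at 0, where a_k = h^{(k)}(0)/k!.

f: a_k = 0, -3, 0, 1, 0, -3/5, 0, 3/7, …
g: a_k = 3, 6, -6, 12, -30, 84, -252, 792, …
h₀=f·g: eliminate ⇒ L₀, order ≤ 2·1.
L = (12 - 4·x - 4·x^2) + (-4 - 14·x + 12·x^2 + 16·x^3)·Dx + (1 + 8·x + 17·x^2 + 8·x^3 + 16·x^4)·Dx^2  (order 2).
h: a_k = 0, -9, -18, 21, -30, 411/5, -1218/5, 25581/35, …
ICs: h(0) = 0, h′(0) = -9.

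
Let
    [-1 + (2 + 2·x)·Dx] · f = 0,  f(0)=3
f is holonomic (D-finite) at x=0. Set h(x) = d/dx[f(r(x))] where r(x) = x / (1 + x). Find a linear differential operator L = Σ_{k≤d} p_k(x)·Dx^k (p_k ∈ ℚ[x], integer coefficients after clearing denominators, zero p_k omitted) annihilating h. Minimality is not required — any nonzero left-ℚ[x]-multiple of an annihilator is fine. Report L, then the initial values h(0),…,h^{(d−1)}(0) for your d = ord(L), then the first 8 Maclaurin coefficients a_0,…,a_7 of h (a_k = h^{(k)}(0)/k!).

f: a_k = 3, 3/2, -3/8, 3/16, -15/128, 21/256, -63/1024, 99/2048, …
L₀ from L_f via x↦r, Dx↦r'^{-1}Dx.
h=h₀': d/dx-closure on L₀ ⇒ L.
L = (-5 - 8·x) + (-2 - 6·x - 4·x^2)·Dx  (order 1).
h: a_k = 3/2, -15/4, 117/16, -423/32, 5985/256, -21177/512, 151305/2048, -547383/4096, …
ICs: h(0) = 3/2.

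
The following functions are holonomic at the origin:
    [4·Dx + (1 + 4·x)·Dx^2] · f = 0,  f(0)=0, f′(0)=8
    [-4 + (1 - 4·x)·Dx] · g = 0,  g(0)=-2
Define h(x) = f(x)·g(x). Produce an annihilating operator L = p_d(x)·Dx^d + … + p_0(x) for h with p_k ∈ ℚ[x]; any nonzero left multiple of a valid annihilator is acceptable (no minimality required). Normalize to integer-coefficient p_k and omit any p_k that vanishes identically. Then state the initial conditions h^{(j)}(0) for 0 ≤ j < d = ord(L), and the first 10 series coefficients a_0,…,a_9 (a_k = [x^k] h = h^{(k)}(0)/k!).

f: a_k = 0, 8, -16, 128/3, -128, 2048/5, -4096/3, 32768/7, -16384, 524288/9, …
g: a_k = -2, -8, -32, -128, -512, -2048, -8192, -32768, -131072, -524288, …
h₀=f·g: eliminate ⇒ L₀, order ≤ 2·1.
L = 16 + (4 + 48·x)·Dx + (-1 + 16·x^2)·Dx^2  (order 2).
h: a_k = 0, -16, -32, -640/3, -1792/3, -48128/15, -151552/15, -5226496/105, -17465344/105, -246284288/315, …
ICs: h(0) = 0, h′(0) = -16.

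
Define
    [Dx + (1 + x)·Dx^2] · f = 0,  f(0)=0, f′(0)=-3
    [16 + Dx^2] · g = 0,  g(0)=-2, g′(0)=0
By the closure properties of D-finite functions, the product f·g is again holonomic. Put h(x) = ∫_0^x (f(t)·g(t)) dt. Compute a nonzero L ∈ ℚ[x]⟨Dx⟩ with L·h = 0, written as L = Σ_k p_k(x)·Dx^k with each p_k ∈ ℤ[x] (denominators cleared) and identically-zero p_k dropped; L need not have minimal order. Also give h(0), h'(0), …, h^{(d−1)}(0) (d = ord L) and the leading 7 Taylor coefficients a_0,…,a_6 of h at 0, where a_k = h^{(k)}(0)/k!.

f: a_k = 0, -3, 3/2, -1, 3/4, -3/5, 1/2, …
g: a_k = -2, 0, 16, 0, -64/3, 0, 512/45, …
Sym-product of L_f,L_g gives L₀ (≤ ord 4).
Integrate: L := L₀·Dx.
L = (15072 + 62976·x + 97024·x^2 + 65536·x^3 + 16384·x^4)·Dx + (1984 + 6080·x + 6144·x^2 + 2048·x^3)·Dx^2 + (1950 + 8000·x + 12192·x^2 + 8192·x^3 + 2048·x^4)·Dx^3 + (124 + 380·x + 384·x^2 + 128·x^3)·Dx^4 + (63 + 254·x + 383·x^2 + 256·x^3 + 64·x^4)·Dx^5  (order 5).
h: a_k = 0, 0, 3, -1, -23/2, 9/2, 41/5, …
ICs: h(0) = 0, h′(0) = 0, h′′(0) = 6, h′′′(0) = -6, h′′′′(0) = -276.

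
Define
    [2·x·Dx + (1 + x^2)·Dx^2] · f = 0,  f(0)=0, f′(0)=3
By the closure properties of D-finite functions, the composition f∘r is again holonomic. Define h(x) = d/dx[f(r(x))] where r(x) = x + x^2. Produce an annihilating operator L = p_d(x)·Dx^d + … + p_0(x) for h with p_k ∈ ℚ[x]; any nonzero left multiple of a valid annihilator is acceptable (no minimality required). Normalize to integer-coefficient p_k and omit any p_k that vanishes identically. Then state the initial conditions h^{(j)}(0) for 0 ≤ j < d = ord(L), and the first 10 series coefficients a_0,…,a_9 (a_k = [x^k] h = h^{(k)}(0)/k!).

L = (-2 + 2·x + 8·x^2 + 12·x^3 + 6·x^4) + (1 + 2·x + x^2 + 4·x^3 + 5·x^4 + 2·x^5)·Dx  (order 1).
h: a_k = 3, 6, -3, -12, -12, 12, 39, 24, -51, -114, …
ICs: h(0) = 3.

f: a_k = 0, 3, 0, -1, 0, 3/5, 0, -3/7, 0, 1/3, …
h₀=f(r): pull back L_f along r ⇒ L₀.
Differentiate: ansatz ord ≤ ord L₀ ⇒ L.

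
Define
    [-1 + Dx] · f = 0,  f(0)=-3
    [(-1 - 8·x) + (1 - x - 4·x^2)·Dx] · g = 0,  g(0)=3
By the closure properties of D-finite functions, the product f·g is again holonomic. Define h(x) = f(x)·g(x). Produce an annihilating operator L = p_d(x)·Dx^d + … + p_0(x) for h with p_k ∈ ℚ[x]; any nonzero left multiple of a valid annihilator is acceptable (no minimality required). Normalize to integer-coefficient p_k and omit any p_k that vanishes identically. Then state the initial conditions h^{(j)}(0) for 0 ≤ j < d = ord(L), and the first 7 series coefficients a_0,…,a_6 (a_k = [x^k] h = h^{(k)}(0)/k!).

f: a_k = -3, -3, -3/2, -1/2, -1/8, -1/40, -1/240, …
g: a_k = 3, 3, 15, 27, 87, 195, 543, …
Product ⇒ symmetric product L₀, ord ≤ 1.
L = (2 + 7·x - 4·x^2) + (-1 + x + 4·x^2)·Dx  (order 1).
h: a_k = -9, -18, -117/2, -132, -2931/8, -17889/20, -188797/80, …
ICs: h(0) = -9.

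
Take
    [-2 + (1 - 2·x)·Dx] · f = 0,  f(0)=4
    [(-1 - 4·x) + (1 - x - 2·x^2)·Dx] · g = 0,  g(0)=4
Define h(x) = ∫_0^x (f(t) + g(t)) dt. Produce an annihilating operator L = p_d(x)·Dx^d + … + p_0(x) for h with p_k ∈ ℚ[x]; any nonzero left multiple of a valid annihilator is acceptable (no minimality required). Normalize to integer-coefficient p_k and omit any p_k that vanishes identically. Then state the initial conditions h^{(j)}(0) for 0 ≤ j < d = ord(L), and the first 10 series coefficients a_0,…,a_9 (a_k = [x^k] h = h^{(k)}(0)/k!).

f: a_k = 4, 8, 16, 32, 64, 128, 256, 512, 1024, 2048, …
g: a_k = 4, 4, 12, 20, 44, 84, 172, 340, 684, 1364, …
L₀ := lclm(L_f,L_g); ord L₀ ≤ 1+1.
h=∫h₀ ⇒ L = L₀·Dx.
L = -4·Dx + (-2 - 8·x)·Dx^2 + (1 - x - 2·x^2)·Dx^3  (order 3).
h: a_k = 0, 8, 6, 28/3, 13, 108/5, 106/3, 428/7, 213/2, 1708/9, …
ICs: h(0) = 0, h′(0) = 8, h′′(0) = 12.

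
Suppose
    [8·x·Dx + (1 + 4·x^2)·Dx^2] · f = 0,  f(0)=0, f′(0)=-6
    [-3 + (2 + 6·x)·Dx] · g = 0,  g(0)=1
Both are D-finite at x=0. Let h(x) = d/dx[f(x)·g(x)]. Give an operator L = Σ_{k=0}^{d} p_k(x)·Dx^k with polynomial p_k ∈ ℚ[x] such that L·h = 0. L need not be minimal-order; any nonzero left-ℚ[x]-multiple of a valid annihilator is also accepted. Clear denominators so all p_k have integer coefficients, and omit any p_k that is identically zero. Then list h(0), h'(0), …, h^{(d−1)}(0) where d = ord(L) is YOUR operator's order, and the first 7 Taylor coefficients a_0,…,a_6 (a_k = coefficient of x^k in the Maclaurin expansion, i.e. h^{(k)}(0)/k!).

L = (15 + 1440·x + 1656·x^2 - 3456·x^3 - 1296·x^4) + (172 + 1188·x + 3552·x^2 + 1152·x^3 - 12096·x^4 - 5184·x^5)·Dx + (36 + 152·x + 36·x^2 - 256·x^3 - 864·x^4 - 3456·x^5 - 1728·x^6)·Dx^2  (order 2).
h: a_k = -6, -18, 177/4, 15/2, -2949/64, -105921/320, 2523957/2560, …
ICs: h(0) = -6, h′(0) = -18.

f: a_k = 0, -6, 0, 8, 0, -96/5, 0, …
g: a_k = 1, 3/2, -9/8, 27/16, -405/128, 1701/256, -15309/1024, …
f·g: L₀ = L_f ⊗_s L_g, ord ≤ 2·1.
Differentiate: ansatz ord ≤ ord L₀ ⇒ L.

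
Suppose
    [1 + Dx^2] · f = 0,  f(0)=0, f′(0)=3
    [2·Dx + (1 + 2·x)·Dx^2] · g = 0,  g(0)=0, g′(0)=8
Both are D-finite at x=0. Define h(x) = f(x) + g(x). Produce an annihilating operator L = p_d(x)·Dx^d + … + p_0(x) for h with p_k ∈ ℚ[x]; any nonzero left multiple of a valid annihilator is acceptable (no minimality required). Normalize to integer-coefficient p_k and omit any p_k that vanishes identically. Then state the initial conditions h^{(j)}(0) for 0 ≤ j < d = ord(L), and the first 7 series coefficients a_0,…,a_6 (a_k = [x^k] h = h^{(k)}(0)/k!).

f: a_k = 0, 3, 0, -1/2, 0, 1/40, 0, …
g: a_k = 0, 8, -8, 32/3, -16, 128/5, -128/3, …
f+g: L₀ = lclm(L_f,L_g), ord ≤ 2+2.
L = (50 + 8·x + 8·x^2)·Dx + (9 + 22·x + 12·x^2 + 8·x^3)·Dx^2 + (50 + 8·x + 8·x^2)·Dx^3 + (9 + 22·x + 12·x^2 + 8·x^3)·Dx^4  (order 4).
h: a_k = 0, 11, -8, 61/6, -16, 205/8, -128/3, …
ICs: h(0) = 0, h′(0) = 11, h′′(0) = -16, h′′′(0) = 61.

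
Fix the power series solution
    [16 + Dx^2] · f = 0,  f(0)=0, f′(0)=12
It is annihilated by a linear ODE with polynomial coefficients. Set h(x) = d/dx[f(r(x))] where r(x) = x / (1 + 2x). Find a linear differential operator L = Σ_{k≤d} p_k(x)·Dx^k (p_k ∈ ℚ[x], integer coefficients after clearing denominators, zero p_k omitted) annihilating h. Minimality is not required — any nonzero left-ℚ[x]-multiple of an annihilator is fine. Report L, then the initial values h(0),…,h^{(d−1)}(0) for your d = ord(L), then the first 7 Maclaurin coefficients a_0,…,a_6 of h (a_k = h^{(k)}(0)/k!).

L = (40 + 96·x + 96·x^2) + (12 + 72·x + 144·x^2 + 96·x^3)·Dx + (1 + 8·x + 24·x^2 + 32·x^3 + 16·x^4)·Dx^2  (order 2).
h: a_k = 12, -48, 48, 384, -2752, 11520, -565504/15, …
ICs: h(0) = 12, h′(0) = -48.

f: a_k = 0, 12, 0, -32, 0, 128/5, 0, …
L₀ from L_f via x↦r, Dx↦r'^{-1}Dx.
h₀' ⇒ L via d/dx closure of L₀.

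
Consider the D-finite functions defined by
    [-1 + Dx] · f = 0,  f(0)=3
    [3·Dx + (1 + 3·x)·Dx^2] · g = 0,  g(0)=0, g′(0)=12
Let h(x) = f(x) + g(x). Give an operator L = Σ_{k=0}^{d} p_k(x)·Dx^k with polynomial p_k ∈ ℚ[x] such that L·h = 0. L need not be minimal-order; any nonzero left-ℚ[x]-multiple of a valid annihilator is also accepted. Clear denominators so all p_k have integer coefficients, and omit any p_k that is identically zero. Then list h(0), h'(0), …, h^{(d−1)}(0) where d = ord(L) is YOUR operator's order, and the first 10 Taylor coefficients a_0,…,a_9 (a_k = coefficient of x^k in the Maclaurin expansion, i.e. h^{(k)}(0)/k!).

L = (-21 - 9·x)·Dx + (17 - 6·x - 9·x^2)·Dx^2 + (4 + 15·x + 9·x^2)·Dx^3  (order 3).
h: a_k = 3, 15, -33/2, 73/2, -647/8, 7777/40, -116639/240, 2099521/1680, -44089919/13440, 1058158081/120960, …
ICs: h(0) = 3, h′(0) = 15, h′′(0) = -33.

f: a_k = 3, 3, 3/2, 1/2, 1/8, 1/40, 1/240, 1/1680, 1/13440, 1/120960, …
g: a_k = 0, 12, -18, 36, -81, 972/5, -486, 8748/7, -6561/2, 8748, …
Weyl lclm of L_f,L_g ⇒ L₀ (ord ≤ 3).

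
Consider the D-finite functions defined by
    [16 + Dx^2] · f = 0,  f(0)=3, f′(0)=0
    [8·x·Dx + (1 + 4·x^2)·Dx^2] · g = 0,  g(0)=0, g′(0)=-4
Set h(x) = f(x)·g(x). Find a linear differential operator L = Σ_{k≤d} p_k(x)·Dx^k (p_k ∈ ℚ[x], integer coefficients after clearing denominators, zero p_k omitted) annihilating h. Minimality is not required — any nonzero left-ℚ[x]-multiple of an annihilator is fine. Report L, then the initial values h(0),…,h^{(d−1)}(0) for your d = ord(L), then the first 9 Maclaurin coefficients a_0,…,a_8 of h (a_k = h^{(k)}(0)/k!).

f: a_k = 3, 0, -24, 0, 32, 0, -256/15, 0, 512/105, …
g: a_k = 0, -4, 0, 16/3, 0, -64/5, 0, 256/7, 0, …
Product ⇒ symmetric product L₀, ord ≤ 4.
L = (2560 + 29696·x^2 + 118784·x^4 + 262144·x^6 + 262144·x^8) + (1536·x + 14336·x^3 + 49152·x^5 + 65536·x^7)·Dx + (240 + 3008·x^2 + 13824·x^4 + 32768·x^6 + 32768·x^8)·Dx^2 + (96·x + 896·x^3 + 3072·x^5 + 4096·x^7)·Dx^3 + (5 + 72·x^2 + 400·x^4 + 1024·x^6 + 1024·x^8)·Dx^4  (order 4).
h: a_k = 0, -12, 0, 112, 0, -1472/5, 0, 68864/105, 0, …
ICs: h(0) = 0, h′(0) = -12, h′′(0) = 0, h′′′(0) = 672.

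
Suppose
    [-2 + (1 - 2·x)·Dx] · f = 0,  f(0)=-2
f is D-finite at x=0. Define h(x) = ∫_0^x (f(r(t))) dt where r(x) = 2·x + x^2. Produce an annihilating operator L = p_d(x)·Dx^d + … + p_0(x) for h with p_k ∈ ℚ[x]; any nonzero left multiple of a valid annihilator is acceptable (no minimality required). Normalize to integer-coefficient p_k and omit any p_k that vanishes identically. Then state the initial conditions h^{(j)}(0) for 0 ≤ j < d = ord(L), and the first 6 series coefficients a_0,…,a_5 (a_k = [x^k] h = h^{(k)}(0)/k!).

f: a_k = -2, -4, -8, -16, -32, -64, …
L₀ from L_f via x↦r, Dx↦r'^{-1}Dx.
h=∫₀ˣh₀: take L = L₀·Dx.
L = (4 + 4·x)·Dx + (-1 + 4·x + 2·x^2)·Dx^2  (order 2).
h: a_k = 0, -2, -4, -12, -40, -712/5, …
ICs: h(0) = 0, h′(0) = -2.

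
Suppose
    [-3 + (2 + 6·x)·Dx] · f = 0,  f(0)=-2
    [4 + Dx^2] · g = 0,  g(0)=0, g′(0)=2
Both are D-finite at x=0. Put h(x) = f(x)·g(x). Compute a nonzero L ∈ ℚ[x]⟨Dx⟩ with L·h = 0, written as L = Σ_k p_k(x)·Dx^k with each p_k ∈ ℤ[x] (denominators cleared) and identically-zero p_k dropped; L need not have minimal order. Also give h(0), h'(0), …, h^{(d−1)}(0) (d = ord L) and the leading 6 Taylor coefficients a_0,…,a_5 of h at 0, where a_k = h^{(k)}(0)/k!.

f: a_k = -2, -3, 9/4, -27/8, 405/64, -1701/128, …
g: a_k = 0, 2, 0, -4/3, 0, 4/15, …
Product ⇒ symmetric product L₀, ord ≤ 2.
L = (43 + 96·x + 144·x^2) + (-12 - 36·x)·Dx + (4 + 24·x + 36·x^2)·Dx^2  (order 2).
h: a_k = 0, -4, -6, 43/6, -11/4, 4379/480, …
ICs: h(0) = 0, h′(0) = -4.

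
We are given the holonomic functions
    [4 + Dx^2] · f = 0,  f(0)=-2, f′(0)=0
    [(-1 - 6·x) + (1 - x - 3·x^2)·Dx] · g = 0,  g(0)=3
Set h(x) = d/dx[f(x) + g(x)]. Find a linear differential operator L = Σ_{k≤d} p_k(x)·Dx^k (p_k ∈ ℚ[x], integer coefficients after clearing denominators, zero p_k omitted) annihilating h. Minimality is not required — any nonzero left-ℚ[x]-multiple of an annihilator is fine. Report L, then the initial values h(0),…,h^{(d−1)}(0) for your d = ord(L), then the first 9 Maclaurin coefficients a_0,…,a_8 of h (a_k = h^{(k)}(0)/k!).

L = (976 + 5056·x + 17104·x^2 + 11760·x^3 + 18720·x^4 + 3888·x^5 + 3888·x^6) + (-92 - 516·x + 372·x^2 + 1232·x^3 + 2280·x^4 + 3240·x^5 + 1512·x^6 + 1296·x^7)·Dx + (244 + 1264·x + 4276·x^2 + 2940·x^3 + 4680·x^4 + 972·x^5 + 972·x^6)·Dx^2 + (-23 - 129·x + 93·x^2 + 308·x^3 + 570·x^4 + 810·x^5 + 378·x^6 + 324·x^7)·Dx^3  (order 3).
h: a_k = 3, 32, 63, 668/3, 600, 26206/15, 4557, 3840448/315, 31293, …
ICs: h(0) = 3, h′(0) = 32, h′′(0) = 126.

f: a_k = -2, 0, 4, 0, -4/3, 0, 8/45, 0, -4/315, …
g: a_k = 3, 3, 12, 21, 57, 120, 291, 651, 1524, …
h₀=f+g: left-lcm gives L₀, ord ≤ 3.
h₀' ⇒ L via d/dx closure of L₀.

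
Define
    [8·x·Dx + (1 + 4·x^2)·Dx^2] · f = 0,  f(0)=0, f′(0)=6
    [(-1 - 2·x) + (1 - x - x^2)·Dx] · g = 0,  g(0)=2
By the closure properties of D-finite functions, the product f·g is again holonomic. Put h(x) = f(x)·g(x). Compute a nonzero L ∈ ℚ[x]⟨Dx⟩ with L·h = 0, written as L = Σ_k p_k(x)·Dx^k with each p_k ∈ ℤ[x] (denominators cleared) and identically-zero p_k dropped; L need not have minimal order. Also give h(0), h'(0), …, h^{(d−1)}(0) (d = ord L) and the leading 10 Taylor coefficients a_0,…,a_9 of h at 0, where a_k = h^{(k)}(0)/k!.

L = (2 + 8·x + 24·x^2) + (2 - 4·x + 16·x^2 + 24·x^3)·Dx + (-1 + x - 3·x^2 + 4·x^3 + 4·x^4)·Dx^2  (order 2).
h: a_k = 0, 12, 12, 8, 20, 332/5, 432/5, 1508/35, 4532/35, 10792/21, …
ICs: h(0) = 0, h′(0) = 12.

f: a_k = 0, 6, 0, -8, 0, 96/5, 0, -384/7, 0, 512/3, …
g: a_k = 2, 2, 4, 6, 10, 16, 26, 42, 68, 110, …
L₀ := L_f ⊗_s L_g (sym. prod.), ord ≤ 2.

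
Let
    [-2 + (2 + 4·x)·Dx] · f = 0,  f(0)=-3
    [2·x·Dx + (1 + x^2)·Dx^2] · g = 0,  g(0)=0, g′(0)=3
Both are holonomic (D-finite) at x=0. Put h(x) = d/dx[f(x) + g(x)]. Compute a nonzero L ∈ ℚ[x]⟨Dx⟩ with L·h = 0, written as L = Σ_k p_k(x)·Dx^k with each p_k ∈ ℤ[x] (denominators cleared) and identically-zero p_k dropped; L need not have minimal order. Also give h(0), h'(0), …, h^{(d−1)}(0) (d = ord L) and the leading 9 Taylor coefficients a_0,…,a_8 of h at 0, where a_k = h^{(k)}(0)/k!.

f: a_k = -3, -3, 3/2, -3/2, 15/8, -21/8, 63/16, -99/16, 1287/128, …
g: a_k = 0, 3, 0, -1, 0, 3/5, 0, -3/7, 0, …
Weyl lclm of L_f,L_g ⇒ L₀ (ord ≤ 3).
h₀' ⇒ L via d/dx closure of L₀.
L = (-2 - 10·x + 6·x^2 + 6·x^3) + (-5 - 8·x - 8·x^2 + 24·x^3 + 21·x^4)·Dx + (-1 + 6·x^2 + 6·x^3 + 7·x^4 + 6·x^5)·Dx^2  (order 2).
h: a_k = 0, 3, -15/2, 15/2, -81/8, 189/8, -741/16, 1287/16, -18921/128, …
ICs: h(0) = 0, h′(0) = 3.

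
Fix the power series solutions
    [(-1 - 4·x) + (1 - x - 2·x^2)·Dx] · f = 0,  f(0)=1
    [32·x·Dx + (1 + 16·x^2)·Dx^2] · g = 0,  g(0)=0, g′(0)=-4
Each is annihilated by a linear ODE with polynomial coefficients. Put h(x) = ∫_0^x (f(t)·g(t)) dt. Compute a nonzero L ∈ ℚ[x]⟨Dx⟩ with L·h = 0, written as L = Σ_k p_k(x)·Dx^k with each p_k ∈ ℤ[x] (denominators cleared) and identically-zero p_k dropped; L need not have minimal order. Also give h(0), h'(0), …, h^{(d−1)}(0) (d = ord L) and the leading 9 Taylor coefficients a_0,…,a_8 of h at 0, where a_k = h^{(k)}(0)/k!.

L = (4 + 32·x + 192·x^2)·Dx + (2 - 24·x + 64·x^2 + 192·x^3)·Dx^2 + (-1 + x - 14·x^2 + 16·x^3 + 32·x^4)·Dx^3  (order 3).
h: a_k = 0, 0, -2, -4/3, 7/3, 4/15, -154/5, -2732/105, 46957/210, …
ICs: h(0) = 0, h′(0) = 0, h′′(0) = -4.

f: a_k = 1, 1, 3, 5, 11, 21, 43, 85, 171, …
g: a_k = 0, -4, 0, 64/3, 0, -1024/5, 0, 16384/7, 0, …
h₀=f·g: eliminate ⇒ L₀, order ≤ 1·2.
h=∫₀ˣh₀: take L = L₀·Dx.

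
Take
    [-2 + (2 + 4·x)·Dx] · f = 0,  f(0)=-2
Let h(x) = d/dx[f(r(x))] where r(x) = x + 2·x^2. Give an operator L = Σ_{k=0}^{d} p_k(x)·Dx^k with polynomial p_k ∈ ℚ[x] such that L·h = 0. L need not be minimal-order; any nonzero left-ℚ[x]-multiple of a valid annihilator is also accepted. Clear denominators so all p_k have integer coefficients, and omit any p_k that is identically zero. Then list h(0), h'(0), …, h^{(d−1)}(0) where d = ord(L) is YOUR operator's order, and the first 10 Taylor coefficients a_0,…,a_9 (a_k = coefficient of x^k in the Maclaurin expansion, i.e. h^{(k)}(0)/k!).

f: a_k = -2, -2, 1, -1, 5/4, -7/4, 21/8, -33/8, 429/64, -715/64, …
Substitute x→r, Dx→(1/r')Dx; clear ⇒ L₀.
Differentiate: ansatz ord ≤ ord L₀ ⇒ L.
L = 3 + (-1 - 6·x - 12·x^2 - 16·x^3)·Dx  (order 1).
h: a_k = -2, -6, 9, -3, -75/4, 171/4, -147/8, -867/8, 17037/64, -7905/64, …
ICs: h(0) = -2.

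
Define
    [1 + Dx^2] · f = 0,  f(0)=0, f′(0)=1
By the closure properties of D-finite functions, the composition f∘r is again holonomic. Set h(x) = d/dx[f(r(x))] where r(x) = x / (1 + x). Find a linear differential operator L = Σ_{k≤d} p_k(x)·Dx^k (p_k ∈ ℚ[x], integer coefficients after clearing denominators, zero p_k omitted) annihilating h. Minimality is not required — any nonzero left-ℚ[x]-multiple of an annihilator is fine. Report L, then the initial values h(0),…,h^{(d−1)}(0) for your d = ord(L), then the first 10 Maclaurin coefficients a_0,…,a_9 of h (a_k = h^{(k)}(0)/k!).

f: a_k = 0, 1, 0, -1/6, 0, 1/120, 0, -1/5040, 0, 1/362880, …
h₀=f(r): pull back L_f along r ⇒ L₀.
Differentiate: ansatz ord ≤ ord L₀ ⇒ L.
L = (7 + 12·x + 6·x^2) + (6 + 18·x + 18·x^2 + 6·x^3)·Dx + (1 + 4·x + 6·x^2 + 4·x^3 + x^4)·Dx^2  (order 2).
h: a_k = 1, -2, 5/2, -2, 1/24, 15/4, -6931/720, 1591/90, -224179/8064, 159935/4032, …
ICs: h(0) = 1, h′(0) = -2.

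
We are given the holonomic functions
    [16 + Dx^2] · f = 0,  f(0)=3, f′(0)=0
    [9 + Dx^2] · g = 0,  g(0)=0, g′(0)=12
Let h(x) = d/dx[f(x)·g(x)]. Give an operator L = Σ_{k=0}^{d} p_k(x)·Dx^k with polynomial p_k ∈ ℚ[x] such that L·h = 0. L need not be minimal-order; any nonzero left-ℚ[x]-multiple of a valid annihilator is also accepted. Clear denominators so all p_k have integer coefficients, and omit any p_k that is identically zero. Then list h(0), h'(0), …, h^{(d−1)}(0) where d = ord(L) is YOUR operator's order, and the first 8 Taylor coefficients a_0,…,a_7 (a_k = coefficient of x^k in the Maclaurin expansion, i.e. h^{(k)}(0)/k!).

f: a_k = 3, 0, -24, 0, 32, 0, -256/15, 0, …
g: a_k = 0, 12, 0, -18, 0, 81/10, 0, -243/140, …
Product ⇒ symmetric product L₀, ord ≤ 4.
Differentiate: ansatz ord ≤ ord L₀ ⇒ L.
L = 49 + 50·Dx^2 + Dx^4  (order 4).
h: a_k = 36, 0, -1026, 0, 8403/2, 0, -137257/20, 0, …
ICs: h(0) = 36, h′(0) = 0, h′′(0) = -2052, h′′′(0) = 0.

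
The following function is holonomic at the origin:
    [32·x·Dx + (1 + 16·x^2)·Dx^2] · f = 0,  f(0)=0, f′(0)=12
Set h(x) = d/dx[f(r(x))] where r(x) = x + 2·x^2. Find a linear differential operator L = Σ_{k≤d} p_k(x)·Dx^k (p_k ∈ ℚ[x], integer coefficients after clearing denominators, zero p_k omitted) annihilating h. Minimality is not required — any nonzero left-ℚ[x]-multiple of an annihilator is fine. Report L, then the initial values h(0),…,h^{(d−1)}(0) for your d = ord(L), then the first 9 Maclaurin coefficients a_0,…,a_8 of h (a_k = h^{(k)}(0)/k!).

f: a_k = 0, 12, 0, -64, 0, 3072/5, 0, -49152/7, 0, …
f∘r: x↦r, Dx↦Dx/r' in L_f ⇒ L₀.
h=h₀': d/dx-closure on L₀ ⇒ L.
L = (-4 + 32·x + 256·x^2 + 768·x^3 + 768·x^4) + (1 + 4·x + 16·x^2 + 128·x^3 + 320·x^4 + 256·x^5)·Dx  (order 1).
h: a_k = 12, 48, -192, -1536, -768, 33792, 122880, -393216, -4079616, …
ICs: h(0) = 12.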